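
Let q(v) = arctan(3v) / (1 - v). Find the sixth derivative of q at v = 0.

30672

Expand each factor separately, then convolve coefficients.
The coefficient of v^6 in the expansion is 213/5, so q^(6)(0) = 6! * (213/5) = 30672.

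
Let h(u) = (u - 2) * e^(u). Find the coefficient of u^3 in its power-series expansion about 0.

1/6

Distribute the polynomial across the series and collect like powers.
h(0) = -2
h′(0) = -1
h′′(0) = 0
h′′′(0) = 1
So c_3 = h′′′(0)/3! = 1/6.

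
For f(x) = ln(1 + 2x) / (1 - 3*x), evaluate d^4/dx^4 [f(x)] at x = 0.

960

Multiply the numerator's expansion by the denominator's geometric series.
From the series, [x^4] f = 40; multiply by 4! = 24 to get 960.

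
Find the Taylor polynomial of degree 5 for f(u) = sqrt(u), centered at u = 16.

7*(u - 16)^5/67108864 - 5*(u - 16)^4/2097152 + (u - 16)^3/16384 - (u - 16)^2/512 + (u - 16)/8 + 4

Apply the Taylor formula c_k = f^(k)(a)/k!.
[(u - 16)^0] = 4;  [(u - 16)^1] = 1/8;  [(u - 16)^2] = -1/512;  [(u - 16)^3] = 1/16384;  [(u - 16)^4] = -5/2097152;  [(u - 16)^5] = 7/67108864.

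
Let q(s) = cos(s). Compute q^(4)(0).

From the series, [s^4] q = 1/24; multiply by 4! = 24 to get 1.

1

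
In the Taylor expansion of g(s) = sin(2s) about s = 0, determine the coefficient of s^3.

-4/3

[s^0] = 0;  [s^1] = 2;  [s^2] = 0;  [s^3] = -4/3.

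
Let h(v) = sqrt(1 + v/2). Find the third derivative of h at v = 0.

3/64

The coefficient of v^3 in the expansion is 1/128, so h′′′(0) = 3! * (1/128) = 3/64.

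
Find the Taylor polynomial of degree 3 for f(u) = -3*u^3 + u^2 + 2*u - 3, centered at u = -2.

-3*(u + 2)^3 + 19*(u + 2)^2 - 38*(u + 2) + 21

Differentiate repeatedly and evaluate at the center.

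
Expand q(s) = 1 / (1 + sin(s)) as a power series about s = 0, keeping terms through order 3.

-5*s^3/6 + s^2 - s + 1

Use the geometric series for the reciprocal, then substitute.
[s^0] = 1;  [s^1] = -1;  [s^2] = 1;  [s^3] = -5/6.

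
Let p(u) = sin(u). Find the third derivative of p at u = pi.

From the series, [(u - pi)^3] p = 1/6; multiply by 3! = 6 to get 1.

1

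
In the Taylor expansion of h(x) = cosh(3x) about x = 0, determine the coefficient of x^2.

9/2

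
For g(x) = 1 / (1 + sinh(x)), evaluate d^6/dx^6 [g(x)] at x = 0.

1232

Use the geometric series for the reciprocal, then substitute.
The coefficient of x^6 in the expansion is 77/45, so g^(6)(0) = 6! * (77/45) = 1232.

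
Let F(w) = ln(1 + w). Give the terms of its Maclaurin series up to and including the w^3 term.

w^3/3 - w^2/2 + w

Compute the successive derivatives at the expansion point and divide by k!.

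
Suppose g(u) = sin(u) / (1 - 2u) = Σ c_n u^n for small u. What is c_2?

Write out both Maclaurin series and multiply, keeping only the needed powers.
[u^0] = 0;  [u^1] = 1;  [u^2] = 2.
So c_2 = g′′(0)/2! = 2.

2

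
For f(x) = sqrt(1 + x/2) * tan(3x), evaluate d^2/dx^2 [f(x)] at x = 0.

Multiply the two series term by term and collect like powers.
From the series, [x^2] f = 3/4; multiply by 2! = 2 to get 3/2.

3/2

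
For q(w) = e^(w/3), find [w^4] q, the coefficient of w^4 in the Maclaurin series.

1/1944

[w^0] = 1;  [w^1] = 1/3;  [w^2] = 1/18;  [w^3] = 1/162;  [w^4] = 1/1944.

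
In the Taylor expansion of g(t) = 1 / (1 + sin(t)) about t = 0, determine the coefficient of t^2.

Write 1/(1+u) = 1 - u + u^2 - u^3 + ... and substitute the series for u.

1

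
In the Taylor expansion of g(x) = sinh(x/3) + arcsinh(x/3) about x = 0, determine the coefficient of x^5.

Combine the two series term by term.
g(0) = 0
g′(0) = 2/3
g′′(0) = 0
g′′′(0) = 0
g^(4)(0) = 0
g^(5)(0) = 10/243
So c_5 = g^(5)(0)/5! = 1/2916.

1/2916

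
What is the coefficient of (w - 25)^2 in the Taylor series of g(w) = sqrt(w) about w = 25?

c_2 = g′′(25)/2! = -1/1000.

-1/1000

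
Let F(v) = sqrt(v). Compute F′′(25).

-1/500

Compute the successive derivatives at the expansion point and divide by k!.
From the series, [(v - 25)^2] F = -1/1000; multiply by 2! = 2 to get -1/500.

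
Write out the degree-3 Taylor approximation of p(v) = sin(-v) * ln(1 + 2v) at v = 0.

2*v^3 - 2*v^2

Multiply the two series term by term and collect like powers.
p(0) = 0
p′(0) = 0
p′′(0) = -4
p′′′(0) = 12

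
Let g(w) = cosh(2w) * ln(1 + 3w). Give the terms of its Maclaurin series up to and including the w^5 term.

343*w^5/5 - 117*w^4/4 + 15*w^3 - 9*w^2/2 + 3*w

Take the Cauchy product of the two expansions.
g(0) = 0
g′(0) = 3
g′′(0) = -9
g′′′(0) = 90
g^(4)(0) = -702
g^(5)(0) = 8232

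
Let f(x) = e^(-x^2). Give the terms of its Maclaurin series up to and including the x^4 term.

x^4/2 - x^2 + 1

[x^0] = 1;  [x^1] = 0;  [x^2] = -1;  [x^3] = 0;  [x^4] = 1/2.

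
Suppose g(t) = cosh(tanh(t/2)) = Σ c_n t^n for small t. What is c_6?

Substitute the inner expansion into the outer series and collect powers.
g(0) = 1
g′(0) = 0
g′′(0) = 1/4
g′′′(0) = 0
g^(4)(0) = -7/16
g^(5)(0) = 0
g^(6)(0) = 97/64
So c_6 = g^(6)(0)/6! = 97/46080.

97/46080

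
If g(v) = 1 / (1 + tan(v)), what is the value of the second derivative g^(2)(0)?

2

Write 1/(1+u) = 1 - u + u^2 - u^3 + ... and substitute the series for u.
The coefficient of v^2 in the expansion is 1, so g′′(0) = 2! * (1) = 2.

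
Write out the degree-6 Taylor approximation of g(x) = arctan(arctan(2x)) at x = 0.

352*x^5/15 - 16*x^3/3 + 2*x

Substitute the inner expansion into the outer series and collect powers.
[x^0] = 0;  [x^1] = 2;  [x^2] = 0;  [x^3] = -16/3;  [x^4] = 0;  [x^5] = 352/15;  [x^6] = 0.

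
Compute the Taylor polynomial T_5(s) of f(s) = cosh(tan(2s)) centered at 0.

6*s^4 + 2*s^2 + 1

Plug the Maclaurin series of the inner function into that of the outer and collect terms.
[s^0] = 1;  [s^1] = 0;  [s^2] = 2;  [s^3] = 0;  [s^4] = 6;  [s^5] = 0.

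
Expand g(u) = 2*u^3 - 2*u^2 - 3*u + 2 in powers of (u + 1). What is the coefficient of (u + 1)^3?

Apply the Taylor formula c_k = f^(k)(a)/k!.
g(-1) = 1
g′(-1) = 7
g′′(-1) = -16
g′′′(-1) = 12
So c_3 = g′′′(-1)/3! = 2.

2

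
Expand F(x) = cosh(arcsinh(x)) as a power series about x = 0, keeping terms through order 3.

x^2/2 + 1

Substitute the inner expansion into the outer series and collect powers.
[x^0] = 1;  [x^1] = 0;  [x^2] = 1/2;  [x^3] = 0.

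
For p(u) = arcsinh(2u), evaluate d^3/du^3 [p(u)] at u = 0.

From the series, [u^3] p = -4/3; multiply by 3! = 6 to get -8.

-8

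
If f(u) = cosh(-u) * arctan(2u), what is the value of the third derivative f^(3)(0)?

Expand each factor separately, then convolve coefficients.
From the series, [u^3] f = -5/3; multiply by 3! = 6 to get -10.

-10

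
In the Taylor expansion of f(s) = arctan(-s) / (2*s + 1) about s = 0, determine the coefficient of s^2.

2

Multiply the numerator's expansion by the denominator's geometric series.
f(0) = 0
f′(0) = -1
f′′(0) = 4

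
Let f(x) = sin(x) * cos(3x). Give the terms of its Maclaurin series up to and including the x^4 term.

Multiply the two series term by term and collect like powers.
[x^0] = 0;  [x^1] = 1;  [x^2] = 0;  [x^3] = -14/3;  [x^4] = 0.

-14*x^3/3 + x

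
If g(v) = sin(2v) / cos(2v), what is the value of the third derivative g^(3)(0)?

16

Divide the numerator series by the denominator series (power-series long division).
The coefficient of v^3 in the expansion is 8/3, so g′′′(0) = 3! * (8/3) = 16.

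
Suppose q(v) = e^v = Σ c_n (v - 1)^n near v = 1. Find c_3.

e/6

Compute the successive derivatives at the expansion point and divide by k!.
q(1) = e
q′(1) = e
q′′(1) = e
q′′′(1) = e
So c_3 = q′′′(1)/3! = e/6.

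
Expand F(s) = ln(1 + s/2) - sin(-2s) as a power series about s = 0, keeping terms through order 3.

-31*s^3/24 - s^2/8 + 5*s/2

Add the two expansions coefficient-wise.
[s^0] = 0;  [s^1] = 5/2;  [s^2] = -1/8;  [s^3] = -31/24.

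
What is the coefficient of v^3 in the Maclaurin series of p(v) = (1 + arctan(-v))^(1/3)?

Substitute the inner expansion into the outer series and collect powers.
p(0) = 1
p′(0) = -1/3
p′′(0) = -2/9
p′′′(0) = 8/27

4/81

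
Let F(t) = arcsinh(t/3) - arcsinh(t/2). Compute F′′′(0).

19/216

Combine the two series term by term.
The coefficient of t^3 in the expansion is 19/1296, so F′′′(0) = 3! * (19/1296) = 19/216.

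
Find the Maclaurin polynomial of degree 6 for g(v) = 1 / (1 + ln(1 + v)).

3289*v^6/360 - 347*v^5/60 + 11*v^4/3 - 7*v^3/3 + 3*v^2/2 - v + 1

Expand as Σ (-1)^k u^k with u equal to the inner function's series.
g(0) = 1
g′(0) = -1
g′′(0) = 3
g′′′(0) = -14
g^(4)(0) = 88
g^(5)(0) = -694
g^(6)(0) = 6578
Then c_k = g^(k)(0)/k! gives each Taylor coefficient.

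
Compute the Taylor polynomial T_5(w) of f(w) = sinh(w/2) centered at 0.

w^5/3840 + w^3/48 + w/2

f(0) = 0
f′(0) = 1/2
f′′(0) = 0
f′′′(0) = 1/8
f^(4)(0) = 0
f^(5)(0) = 1/32
Dividing each by k! gives the coefficients c_0, ..., c_5.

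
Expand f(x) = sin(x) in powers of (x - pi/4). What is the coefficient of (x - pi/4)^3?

Apply the Taylor formula c_k = f^(k)(a)/k!.
f(pi/4) = sqrt(2)/2
f′(pi/4) = sqrt(2)/2
f′′(pi/4) = -sqrt(2)/2
f′′′(pi/4) = -sqrt(2)/2
So c_3 = f′′′(pi/4)/3! = -sqrt(2)/12.

-sqrt(2)/12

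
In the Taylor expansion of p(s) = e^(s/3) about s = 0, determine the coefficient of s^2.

p(0) = 1
p′(0) = 1/3
p′′(0) = 1/9
Dividing each by k! gives the coefficients c_0, ..., c_2.

1/18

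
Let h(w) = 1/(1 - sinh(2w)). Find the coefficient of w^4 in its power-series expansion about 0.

Substitute the inner expansion into the outer series and collect powers.
h(0) = 1
h′(0) = 2
h′′(0) = 8
h′′′(0) = 56
h^(4)(0) = 512
So c_4 = h^(4)(0)/4! = 64/3.

64/3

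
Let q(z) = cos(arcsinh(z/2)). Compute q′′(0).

-1/4

Substitute the inner expansion into the outer series and collect powers.
The coefficient of z^2 in the expansion is -1/8, so q′′(0) = 2! * (-1/8) = -1/4.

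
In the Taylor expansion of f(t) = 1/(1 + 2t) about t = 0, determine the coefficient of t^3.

Differentiate repeatedly and evaluate at the center.
[t^0] = 1;  [t^1] = -2;  [t^2] = 4;  [t^3] = -8.

-8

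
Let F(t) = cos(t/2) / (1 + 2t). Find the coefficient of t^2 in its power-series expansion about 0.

Expand each factor separately, then convolve coefficients.
F(0) = 1
F′(0) = -2
F′′(0) = 31/4
So c_2 = F′′(0)/2! = 31/8.

31/8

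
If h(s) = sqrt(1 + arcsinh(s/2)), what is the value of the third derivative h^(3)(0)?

Compose series: expand the inner function first, then feed it into the outer expansion.
From the series, [s^3] h = -1/384; multiply by 3! = 6 to get -1/64.

-1/64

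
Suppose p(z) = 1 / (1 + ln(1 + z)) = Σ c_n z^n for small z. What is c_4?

Write 1/(1+u) = 1 - u + u^2 - u^3 + ... and substitute the series for u.
p(0) = 1
p′(0) = -1
p′′(0) = 3
p′′′(0) = -14
p^(4)(0) = 88
So c_4 = p^(4)(0)/4! = 11/3.

11/3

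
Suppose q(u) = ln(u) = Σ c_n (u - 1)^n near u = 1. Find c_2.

-1/2

[(u - 1)^0] = 0;  [(u - 1)^1] = 1;  [(u - 1)^2] = -1/2.
So c_2 = q′′(1)/2! = -1/2.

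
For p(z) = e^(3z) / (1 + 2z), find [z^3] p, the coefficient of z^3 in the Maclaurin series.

-1/2

Write out both Maclaurin series and multiply, keeping only the needed powers.
p(0) = 1
p′(0) = 1
p′′(0) = 5
p′′′(0) = -3
Then c_k = p^(k)(0)/k! gives each Taylor coefficient.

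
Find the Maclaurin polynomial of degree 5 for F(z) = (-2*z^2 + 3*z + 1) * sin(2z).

44*z^5/15 - 4*z^4 - 16*z^3/3 + 6*z^2 + 2*z

Distribute the polynomial across the series and collect like powers.
F(0) = 0
F′(0) = 2
F′′(0) = 12
F′′′(0) = -32
F^(4)(0) = -96
F^(5)(0) = 352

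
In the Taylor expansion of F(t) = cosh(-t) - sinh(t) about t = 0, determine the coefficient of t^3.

-1/6

Add the two expansions coefficient-wise.
F(0) = 1
F′(0) = -1
F′′(0) = 1
F′′′(0) = -1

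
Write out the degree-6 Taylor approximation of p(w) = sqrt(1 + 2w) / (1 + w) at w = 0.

-61*w^6/16 + 5*w^5/2 - 13*w^4/8 + w^3 - w^2/2 + 1

Multiply the two series term by term and collect like powers.
[w^0] = 1;  [w^1] = 0;  [w^2] = -1/2;  [w^3] = 1;  [w^4] = -13/8;  [w^5] = 5/2;  [w^6] = -61/16.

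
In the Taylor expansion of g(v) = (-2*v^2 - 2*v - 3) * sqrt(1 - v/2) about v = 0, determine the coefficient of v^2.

-45/32

Distribute the polynomial across the series and collect like powers.
g(0) = -3
g′(0) = -5/4
g′′(0) = -45/16
The Taylor polynomial is Σ g^(k)(0)/k! · v^k.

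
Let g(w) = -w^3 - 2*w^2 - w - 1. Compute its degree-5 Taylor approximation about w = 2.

[(w - 2)^0] = -19;  [(w - 2)^1] = -21;  [(w - 2)^2] = -8;  [(w - 2)^3] = -1;  [(w - 2)^4] = 0;  [(w - 2)^5] = 0.

-(w - 2)^3 - 8*(w - 2)^2 - 21*(w - 2) - 19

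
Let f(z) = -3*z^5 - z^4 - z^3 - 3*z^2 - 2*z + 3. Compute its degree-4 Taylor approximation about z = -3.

44*(z + 3)^4 - 259*(z + 3)^3 + 762*(z + 3)^2 - 1118*(z + 3) + 657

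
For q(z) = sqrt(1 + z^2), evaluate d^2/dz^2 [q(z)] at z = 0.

1

Differentiate repeatedly and evaluate at the center.
From the series, [z^2] q = 1/2; multiply by 2! = 2 to get 1.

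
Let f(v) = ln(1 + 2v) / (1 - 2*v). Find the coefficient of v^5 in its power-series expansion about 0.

Multiply the numerator's expansion by the denominator's geometric series.

376/15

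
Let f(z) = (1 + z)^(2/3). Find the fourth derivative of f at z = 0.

The coefficient of z^4 in the expansion is -7/243, so f^(4)(0) = 4! * (-7/243) = -56/81.

-56/81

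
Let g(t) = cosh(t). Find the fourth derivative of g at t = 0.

Use the known series and substitute for the argument.
From the series, [t^4] g = 1/24; multiply by 4! = 24 to get 1.

1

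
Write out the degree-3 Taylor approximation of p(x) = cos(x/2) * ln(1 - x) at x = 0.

-5*x^3/24 - x^2/2 - x

Take the Cauchy product of the two expansions.
p(0) = 0
p′(0) = -1
p′′(0) = -1
p′′′(0) = -5/4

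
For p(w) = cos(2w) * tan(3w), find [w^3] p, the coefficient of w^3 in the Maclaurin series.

Expand each factor separately, then convolve coefficients.

3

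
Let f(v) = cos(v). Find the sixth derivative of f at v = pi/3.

-1/2

Use the known series and substitute for the argument.
The coefficient of (v - pi/3)^6 in the expansion is -1/1440, so f^(6)(pi/3) = 6! * (-1/1440) = -1/2.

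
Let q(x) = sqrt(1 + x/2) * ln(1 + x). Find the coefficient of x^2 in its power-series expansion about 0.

Take the Cauchy product of the two expansions.
q(0) = 0
q′(0) = 1
q′′(0) = -1/2
The Taylor polynomial is Σ q^(k)(0)/k! · x^k.

-1/4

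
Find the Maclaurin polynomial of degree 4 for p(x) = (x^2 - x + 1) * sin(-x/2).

Multiply each power in the prefactor through the base expansion.
p(0) = 0
p′(0) = -1/2
p′′(0) = 1
p′′′(0) = -23/8
p^(4)(0) = -1/2
Then c_k = p^(k)(0)/k! gives each Taylor coefficient.

-x^4/48 - 23*x^3/48 + x^2/2 - x/2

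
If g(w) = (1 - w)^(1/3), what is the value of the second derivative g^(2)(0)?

-2/9

From the series, [w^2] g = -1/9; multiply by 2! = 2 to get -2/9.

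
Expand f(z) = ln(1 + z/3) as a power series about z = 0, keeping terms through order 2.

[z^0] = 0;  [z^1] = 1/3;  [z^2] = -1/18.

-z^2/18 + z/3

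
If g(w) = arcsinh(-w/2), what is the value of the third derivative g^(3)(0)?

1/8

The coefficient of w^3 in the expansion is 1/48, so g′′′(0) = 3! * (1/48) = 1/8.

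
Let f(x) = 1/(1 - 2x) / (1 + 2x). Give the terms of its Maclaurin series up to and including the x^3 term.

4*x^2 + 1

Write out both Maclaurin series and multiply, keeping only the needed powers.
f(0) = 1
f′(0) = 0
f′′(0) = 8
f′′′(0) = 0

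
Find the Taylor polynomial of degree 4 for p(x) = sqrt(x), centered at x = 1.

-5*(x - 1)^4/128 + (x - 1)^3/16 - (x - 1)^2/8 + (x - 1)/2 + 1

Use the known series and substitute for the argument.
[(x - 1)^0] = 1;  [(x - 1)^1] = 1/2;  [(x - 1)^2] = -1/8;  [(x - 1)^3] = 1/16;  [(x - 1)^4] = -5/128.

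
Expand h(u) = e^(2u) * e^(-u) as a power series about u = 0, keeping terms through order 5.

u^5/120 + u^4/24 + u^3/6 + u^2/2 + u + 1

Write out both Maclaurin series and multiply, keeping only the needed powers.
[u^0] = 1;  [u^1] = 1;  [u^2] = 1/2;  [u^3] = 1/6;  [u^4] = 1/24;  [u^5] = 1/120.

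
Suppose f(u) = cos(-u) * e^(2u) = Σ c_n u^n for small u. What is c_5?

-19/60

Multiply the two series term by term and collect like powers.
f(0) = 1
f′(0) = 2
f′′(0) = 3
f′′′(0) = 2
f^(4)(0) = -7
f^(5)(0) = -38
So c_5 = f^(5)(0)/5! = -19/60.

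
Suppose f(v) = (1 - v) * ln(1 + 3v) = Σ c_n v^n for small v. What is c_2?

-15/2

Distribute the polynomial across the series and collect like powers.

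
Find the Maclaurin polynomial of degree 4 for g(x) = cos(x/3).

Compute the successive derivatives at the expansion point and divide by k!.
g(0) = 1
g′(0) = 0
g′′(0) = -1/9
g′′′(0) = 0
g^(4)(0) = 1/81

x^4/1944 - x^2/18 + 1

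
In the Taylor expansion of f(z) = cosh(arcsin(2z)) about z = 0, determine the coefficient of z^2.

Plug the Maclaurin series of the inner function into that of the outer and collect terms.
[z^0] = 1;  [z^1] = 0;  [z^2] = 2.

2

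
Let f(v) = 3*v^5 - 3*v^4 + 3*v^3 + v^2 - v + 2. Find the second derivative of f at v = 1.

The coefficient of (v - 1)^2 in the expansion is 22, so f′′(1) = 2! * (22) = 44.

44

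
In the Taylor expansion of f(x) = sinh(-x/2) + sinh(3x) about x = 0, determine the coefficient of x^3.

Expand each term separately and add.
So c_3 = f′′′(0)/3! = 215/48.

215/48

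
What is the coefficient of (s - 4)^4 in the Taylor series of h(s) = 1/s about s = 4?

h(4) = 1/4
h′(4) = -1/16
h′′(4) = 1/32
h′′′(4) = -3/128
h^(4)(4) = 3/128
The Taylor polynomial is Σ h^(k)(4)/k! · (s - 4)^k.

1/1024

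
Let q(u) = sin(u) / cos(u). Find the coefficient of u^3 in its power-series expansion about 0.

Write the quotient as an unknown series and match coefficients against numerator = denominator · series.
[u^0] = 0;  [u^1] = 1;  [u^2] = 0;  [u^3] = 1/3.

1/3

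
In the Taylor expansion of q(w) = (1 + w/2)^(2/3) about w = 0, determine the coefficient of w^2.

-1/36

Compute the successive derivatives at the expansion point and divide by k!.
q(0) = 1
q′(0) = 1/3
q′′(0) = -1/18
So c_2 = q′′(0)/2! = -1/36.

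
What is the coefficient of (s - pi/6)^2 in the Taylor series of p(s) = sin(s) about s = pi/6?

-1/4

[(s - pi/6)^0] = 1/2;  [(s - pi/6)^1] = sqrt(3)/2;  [(s - pi/6)^2] = -1/4.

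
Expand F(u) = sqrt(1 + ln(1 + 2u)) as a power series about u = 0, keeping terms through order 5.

1609*u^5/120 - 143*u^4/24 + 17*u^3/6 - 3*u^2/2 + u + 1

Plug the Maclaurin series of the inner function into that of the outer and collect terms.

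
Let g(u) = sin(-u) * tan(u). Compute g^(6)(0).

-62

Expand each factor separately, then convolve coefficients.
The coefficient of u^6 in the expansion is -31/360, so g^(6)(0) = 6! * (-31/360) = -62.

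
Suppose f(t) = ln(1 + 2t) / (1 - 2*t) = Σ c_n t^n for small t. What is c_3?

20/3

Expand 1/(denominator) as a geometric series and multiply by the numerator's series.
f(0) = 0
f′(0) = 2
f′′(0) = 4
f′′′(0) = 40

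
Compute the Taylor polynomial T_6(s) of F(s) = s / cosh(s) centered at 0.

Invert the denominator's series and multiply.
F(0) = 0
F′(0) = 1
F′′(0) = 0
F′′′(0) = -3
F^(4)(0) = 0
F^(5)(0) = 25
F^(6)(0) = 0

5*s^5/24 - s^3/2 + s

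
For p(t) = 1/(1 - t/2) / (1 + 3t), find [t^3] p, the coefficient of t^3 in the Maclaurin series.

-185/8

Multiply the two series term by term and collect like powers.
p(0) = 1
p′(0) = -5/2
p′′(0) = 31/2
p′′′(0) = -555/4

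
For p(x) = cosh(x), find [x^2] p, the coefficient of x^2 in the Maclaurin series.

1/2

Apply the Taylor formula c_k = f^(k)(a)/k!.
[x^0] = 1;  [x^1] = 0;  [x^2] = 1/2.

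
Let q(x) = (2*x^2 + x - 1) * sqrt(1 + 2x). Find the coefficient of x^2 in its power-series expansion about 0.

Shift and add copies of the series according to the polynomial's terms.
[x^0] = -1;  [x^1] = 0;  [x^2] = 7/2.

7/2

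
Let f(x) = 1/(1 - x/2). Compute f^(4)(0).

3/2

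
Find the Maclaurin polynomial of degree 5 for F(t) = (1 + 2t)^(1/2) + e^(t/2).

Add the two expansions coefficient-wise.
[t^0] = 2;  [t^1] = 3/2;  [t^2] = -3/8;  [t^3] = 25/48;  [t^4] = -239/384;  [t^5] = 3361/3840.

3361*t^5/3840 - 239*t^4/384 + 25*t^3/48 - 3*t^2/8 + 3*t/2 + 2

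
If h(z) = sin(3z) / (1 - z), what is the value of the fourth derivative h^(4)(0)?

-36

Write out both Maclaurin series and multiply, keeping only the needed powers.
The coefficient of z^4 in the expansion is -3/2, so h^(4)(0) = 4! * (-3/2) = -36.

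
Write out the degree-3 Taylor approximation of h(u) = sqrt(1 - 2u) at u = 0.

[u^0] = 1;  [u^1] = -1;  [u^2] = -1/2;  [u^3] = -1/2.

-u^3/2 - u^2/2 - u + 1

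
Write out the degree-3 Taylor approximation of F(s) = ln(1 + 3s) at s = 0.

F(0) = 0
F′(0) = 3
F′′(0) = -9
F′′′(0) = 54
Dividing each by k! gives the coefficients c_0, ..., c_3.

9*s^3 - 9*s^2/2 + 3*s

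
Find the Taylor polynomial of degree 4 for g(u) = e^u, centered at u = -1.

(u + 1)^4*e^(-1)/24 + (u + 1)^3*e^(-1)/6 + (u + 1)^2*e^(-1)/2 + (u + 1)*e^(-1) + e^(-1)

g(-1) = e^(-1)
g′(-1) = e^(-1)
g′′(-1) = e^(-1)
g′′′(-1) = e^(-1)
g^(4)(-1) = e^(-1)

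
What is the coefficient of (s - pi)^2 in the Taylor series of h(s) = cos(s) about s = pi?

1/2

h(pi) = -1
h′(pi) = 0
h′′(pi) = 1
So c_2 = h′′(pi)/2! = 1/2.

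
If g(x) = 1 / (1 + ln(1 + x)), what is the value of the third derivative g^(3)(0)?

-14

Expand as Σ (-1)^k u^k with u equal to the inner function's series.
The coefficient of x^3 in the expansion is -7/3, so g′′′(0) = 3! * (-7/3) = -14.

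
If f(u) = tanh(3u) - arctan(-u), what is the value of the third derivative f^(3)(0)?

-56

Add the two expansions coefficient-wise.
From the series, [u^3] f = -28/3; multiply by 3! = 6 to get -56.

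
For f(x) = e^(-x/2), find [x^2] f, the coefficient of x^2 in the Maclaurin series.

1/8

Apply the Taylor formula c_k = f^(k)(a)/k!.
[x^0] = 1;  [x^1] = -1/2;  [x^2] = 1/8.
So c_2 = f′′(0)/2! = 1/8.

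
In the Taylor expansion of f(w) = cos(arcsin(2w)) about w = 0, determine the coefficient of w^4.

-2

Let u equal the inner series; expand the outer function in u and truncate.
f(0) = 1
f′(0) = 0
f′′(0) = -4
f′′′(0) = 0
f^(4)(0) = -48
So c_4 = f^(4)(0)/4! = -2.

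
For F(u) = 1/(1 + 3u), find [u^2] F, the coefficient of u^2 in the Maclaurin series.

F(0) = 1
F′(0) = -3
F′′(0) = 18
The Taylor polynomial is Σ F^(k)(0)/k! · u^k.

9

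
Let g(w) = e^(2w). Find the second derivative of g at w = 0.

Apply the Taylor formula c_k = f^(k)(a)/k!.
The coefficient of w^2 in the expansion is 2, so g′′(0) = 2! * (2) = 4.

4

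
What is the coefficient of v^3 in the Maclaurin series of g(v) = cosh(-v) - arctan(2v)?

Combine the two series term by term.
[v^0] = 1;  [v^1] = -2;  [v^2] = 1/2;  [v^3] = 8/3.

8/3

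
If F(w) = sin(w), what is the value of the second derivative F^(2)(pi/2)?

The coefficient of (w - pi/2)^2 in the expansion is -1/2, so F′′(pi/2) = 2! * (-1/2) = -1.

-1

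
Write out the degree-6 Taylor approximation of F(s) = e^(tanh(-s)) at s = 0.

Compose series: expand the inner function first, then feed it into the outer expansion.

97*s^6/720 + s^5/40 - 7*s^4/24 + s^3/6 + s^2/2 - s + 1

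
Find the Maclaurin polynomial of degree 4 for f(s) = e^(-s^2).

s^4/2 - s^2 + 1

f(0) = 1
f′(0) = 0
f′′(0) = -2
f′′′(0) = 0
f^(4)(0) = 12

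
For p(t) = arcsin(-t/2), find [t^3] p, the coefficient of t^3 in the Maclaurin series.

p(0) = 0
p′(0) = -1/2
p′′(0) = 0
p′′′(0) = -1/8
So c_3 = p′′′(0)/3! = -1/48.

-1/48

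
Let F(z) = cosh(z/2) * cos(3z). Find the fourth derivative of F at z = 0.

Take the Cauchy product of the two expansions.
The coefficient of z^4 in the expansion is 1081/384, so F^(4)(0) = 4! * (1081/384) = 1081/16.

1081/16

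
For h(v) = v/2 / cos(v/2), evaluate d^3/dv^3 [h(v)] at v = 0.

3/8

Invert the denominator's series and multiply.
The coefficient of v^3 in the expansion is 1/16, so h′′′(0) = 3! * (1/16) = 3/8.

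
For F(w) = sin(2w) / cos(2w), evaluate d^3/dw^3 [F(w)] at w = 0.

16

Write the quotient as an unknown series and match coefficients against numerator = denominator · series.
The coefficient of w^3 in the expansion is 8/3, so F′′′(0) = 3! * (8/3) = 16.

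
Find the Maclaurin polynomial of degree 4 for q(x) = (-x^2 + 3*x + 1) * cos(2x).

8*x^4/3 - 6*x^3 - 3*x^2 + 3*x + 1

Shift and add copies of the series according to the polynomial's terms.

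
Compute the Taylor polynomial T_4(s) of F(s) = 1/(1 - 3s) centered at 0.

81*s^4 + 27*s^3 + 9*s^2 + 3*s + 1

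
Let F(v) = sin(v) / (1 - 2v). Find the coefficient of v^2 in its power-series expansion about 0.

Expand each factor separately, then convolve coefficients.
F(0) = 0
F′(0) = 1
F′′(0) = 4

2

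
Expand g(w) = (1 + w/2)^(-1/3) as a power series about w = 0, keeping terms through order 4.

35*w^4/3888 - 7*w^3/324 + w^2/18 - w/6 + 1

g(0) = 1
g′(0) = -1/6
g′′(0) = 1/9
g′′′(0) = -7/54
g^(4)(0) = 35/162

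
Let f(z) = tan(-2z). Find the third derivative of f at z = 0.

-16

Use the known series and substitute for the argument.
From the series, [z^3] f = -8/3; multiply by 3! = 6 to get -16.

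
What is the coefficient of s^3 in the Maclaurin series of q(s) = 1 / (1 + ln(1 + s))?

Expand as Σ (-1)^k u^k with u equal to the inner function's series.
[s^0] = 1;  [s^1] = -1;  [s^2] = 3/2;  [s^3] = -7/3.
So c_3 = q′′′(0)/3! = -7/3.

-7/3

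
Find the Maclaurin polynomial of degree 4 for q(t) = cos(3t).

q(0) = 1
q′(0) = 0
q′′(0) = -9
q′′′(0) = 0
q^(4)(0) = 81

27*t^4/8 - 9*t^2/2 + 1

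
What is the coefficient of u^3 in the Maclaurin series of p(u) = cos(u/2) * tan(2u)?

Multiply the two series term by term and collect like powers.
p(0) = 0
p′(0) = 2
p′′(0) = 0
p′′′(0) = 29/2
So c_3 = p′′′(0)/3! = 29/12.

29/12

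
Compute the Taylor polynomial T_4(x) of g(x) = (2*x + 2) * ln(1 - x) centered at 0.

-7*x^4/6 - 5*x^3/3 - 3*x^2 - 2*x

Shift and add copies of the series according to the polynomial's terms.
g(0) = 0
g′(0) = -2
g′′(0) = -6
g′′′(0) = -10
g^(4)(0) = -28
Dividing each by k! gives the coefficients c_0, ..., c_4.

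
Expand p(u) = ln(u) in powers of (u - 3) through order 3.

p(3) = ln(3)
p′(3) = 1/3
p′′(3) = -1/9
p′′′(3) = 2/27
The Taylor polynomial is Σ p^(k)(3)/k! · (u - 3)^k.

(u - 3)^3/81 - (u - 3)^2/18 + (u - 3)/3 + ln(3)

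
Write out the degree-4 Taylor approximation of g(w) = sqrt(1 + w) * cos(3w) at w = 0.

499*w^4/128 - 35*w^3/16 - 37*w^2/8 + w/2 + 1

Take the Cauchy product of the two expansions.
[w^0] = 1;  [w^1] = 1/2;  [w^2] = -37/8;  [w^3] = -35/16;  [w^4] = 499/128.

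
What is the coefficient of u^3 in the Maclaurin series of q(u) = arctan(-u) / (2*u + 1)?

Use 1/(1 - r) = Σ r^k on the denominator, then take the Cauchy product.
q(0) = 0
q′(0) = -1
q′′(0) = 4
q′′′(0) = -22

-11/3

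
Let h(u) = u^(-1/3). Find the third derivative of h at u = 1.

Compute the successive derivatives at the expansion point and divide by k!.
The coefficient of (u - 1)^3 in the expansion is -14/81, so h′′′(1) = 3! * (-14/81) = -28/27.

-28/27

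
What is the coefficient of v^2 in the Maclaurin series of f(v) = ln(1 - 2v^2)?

[v^0] = 0;  [v^1] = 0;  [v^2] = -2.

-2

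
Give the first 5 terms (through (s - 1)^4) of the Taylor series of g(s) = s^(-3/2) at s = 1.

315*(s - 1)^4/128 - 35*(s - 1)^3/16 + 15*(s - 1)^2/8 - 3*(s - 1)/2 + 1

Use the known series and substitute for the argument.
g(1) = 1
g′(1) = -3/2
g′′(1) = 15/4
g′′′(1) = -105/8
g^(4)(1) = 945/16
Then c_k = g^(k)(1)/k! gives each Taylor coefficient.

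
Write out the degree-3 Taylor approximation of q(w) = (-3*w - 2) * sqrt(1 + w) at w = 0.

w^3/4 - 5*w^2/4 - 4*w - 2

Multiply each power in the prefactor through the base expansion.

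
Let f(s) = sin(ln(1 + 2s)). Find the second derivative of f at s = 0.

-4

Plug the Maclaurin series of the inner function into that of the outer and collect terms.
From the series, [s^2] f = -2; multiply by 2! = 2 to get -4.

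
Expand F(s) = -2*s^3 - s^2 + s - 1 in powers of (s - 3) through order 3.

F(3) = -61
F′(3) = -59
F′′(3) = -38
F′′′(3) = -12
Dividing each by k! gives the coefficients c_0, ..., c_3.

-2*(s - 3)^3 - 19*(s - 3)^2 - 59*(s - 3) - 61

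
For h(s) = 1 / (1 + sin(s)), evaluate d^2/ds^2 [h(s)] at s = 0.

Use the geometric series for the reciprocal, then substitute.
From the series, [s^2] h = 1; multiply by 2! = 2 to get 2.

2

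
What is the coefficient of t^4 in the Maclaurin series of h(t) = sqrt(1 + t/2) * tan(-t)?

Write out both Maclaurin series and multiply, keeping only the needed powers.
h(0) = 0
h′(0) = -1
h′′(0) = -1/2
h′′′(0) = -29/16
h^(4)(0) = -35/16

-35/384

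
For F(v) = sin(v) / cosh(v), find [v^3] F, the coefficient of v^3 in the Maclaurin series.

Write the quotient as an unknown series and match coefficients against numerator = denominator · series.
F(0) = 0
F′(0) = 1
F′′(0) = 0
F′′′(0) = -4

-2/3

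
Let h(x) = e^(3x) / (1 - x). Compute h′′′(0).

Write out both Maclaurin series and multiply, keeping only the needed powers.
From the series, [x^3] h = 13; multiply by 3! = 6 to get 78.

78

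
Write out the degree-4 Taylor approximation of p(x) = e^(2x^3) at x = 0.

2*x^3 + 1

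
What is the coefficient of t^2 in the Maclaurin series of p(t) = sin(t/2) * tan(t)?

1/2

Expand each factor separately, then convolve coefficients.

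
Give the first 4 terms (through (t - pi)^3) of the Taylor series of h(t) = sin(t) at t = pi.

Differentiate repeatedly and evaluate at the center.
h(pi) = 0
h′(pi) = -1
h′′(pi) = 0
h′′′(pi) = 1
The Taylor polynomial is Σ h^(k)(pi)/k! · (t - pi)^k.

(t - pi)^3/6 - (t - pi)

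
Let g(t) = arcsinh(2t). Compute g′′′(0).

Compute the successive derivatives at the expansion point and divide by k!.
From the series, [t^3] g = -4/3; multiply by 3! = 6 to get -8.

-8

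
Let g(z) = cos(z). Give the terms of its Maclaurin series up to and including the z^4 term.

Compute the successive derivatives at the expansion point and divide by k!.
[z^0] = 1;  [z^1] = 0;  [z^2] = -1/2;  [z^3] = 0;  [z^4] = 1/24.

z^4/24 - z^2/2 + 1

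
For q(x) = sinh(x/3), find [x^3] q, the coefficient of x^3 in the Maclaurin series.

Compute the successive derivatives at the expansion point and divide by k!.
q(0) = 0
q′(0) = 1/3
q′′(0) = 0
q′′′(0) = 1/27

1/162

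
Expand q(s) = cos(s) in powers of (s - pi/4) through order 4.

q(pi/4) = sqrt(2)/2
q′(pi/4) = -sqrt(2)/2
q′′(pi/4) = -sqrt(2)/2
q′′′(pi/4) = sqrt(2)/2
q^(4)(pi/4) = sqrt(2)/2
Dividing each by k! gives the coefficients c_0, ..., c_4.

sqrt(2)*(s - pi/4)^4/48 + sqrt(2)*(s - pi/4)^3/12 - sqrt(2)*(s - pi/4)^2/4 - sqrt(2)*(s - pi/4)/2 + sqrt(2)/2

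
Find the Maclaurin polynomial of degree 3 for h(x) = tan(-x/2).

-x^3/24 - x/2

h(0) = 0
h′(0) = -1/2
h′′(0) = 0
h′′′(0) = -1/4
Dividing each by k! gives the coefficients c_0, ..., c_3.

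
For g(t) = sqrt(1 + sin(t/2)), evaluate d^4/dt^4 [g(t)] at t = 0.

Plug the Maclaurin series of the inner function into that of the outer and collect terms.
The coefficient of t^4 in the expansion is 1/6144, so g^(4)(0) = 4! * (1/6144) = 1/256.

1/256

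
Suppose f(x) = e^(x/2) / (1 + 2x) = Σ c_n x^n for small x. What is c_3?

Take the Cauchy product of the two expansions.
f(0) = 1
f′(0) = -3/2
f′′(0) = 25/4
f′′′(0) = -299/8
The Taylor polynomial is Σ f^(k)(0)/k! · x^k.

-299/48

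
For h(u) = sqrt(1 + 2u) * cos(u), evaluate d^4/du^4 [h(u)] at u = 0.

Expand each factor separately, then convolve coefficients.
The coefficient of u^4 in the expansion is -1/3, so h^(4)(0) = 4! * (-1/3) = -8.

-8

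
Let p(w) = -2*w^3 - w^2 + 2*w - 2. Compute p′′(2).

-26

Apply the Taylor formula c_k = f^(k)(a)/k!.
From the series, [(w - 2)^2] p = -13; multiply by 2! = 2 to get -26.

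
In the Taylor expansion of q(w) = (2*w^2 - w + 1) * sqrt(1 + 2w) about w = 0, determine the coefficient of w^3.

3

Multiply each power in the prefactor through the base expansion.
q(0) = 1
q′(0) = 0
q′′(0) = 1
q′′′(0) = 18
Dividing each by k! gives the coefficients c_0, ..., c_3.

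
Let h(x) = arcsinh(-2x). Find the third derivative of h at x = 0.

8

The coefficient of x^3 in the expansion is 4/3, so h′′′(0) = 3! * (4/3) = 8.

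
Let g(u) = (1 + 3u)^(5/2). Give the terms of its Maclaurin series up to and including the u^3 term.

135*u^3/16 + 135*u^2/8 + 15*u/2 + 1

g(0) = 1
g′(0) = 15/2
g′′(0) = 135/4
g′′′(0) = 405/8
The Taylor polynomial is Σ g^(k)(0)/k! · u^k.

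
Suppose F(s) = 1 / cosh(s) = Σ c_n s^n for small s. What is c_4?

5/24

Invert the denominator's series and multiply.
F(0) = 1
F′(0) = 0
F′′(0) = -1
F′′′(0) = 0
F^(4)(0) = 5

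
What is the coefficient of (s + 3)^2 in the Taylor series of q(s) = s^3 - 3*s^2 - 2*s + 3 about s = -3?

-12

q(-3) = -45
q′(-3) = 43
q′′(-3) = -24
Dividing each by k! gives the coefficients c_0, ..., c_2.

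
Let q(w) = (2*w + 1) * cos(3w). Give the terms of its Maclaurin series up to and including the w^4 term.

27*w^4/8 - 9*w^3 - 9*w^2/2 + 2*w + 1

Shift and add copies of the series according to the polynomial's terms.
q(0) = 1
q′(0) = 2
q′′(0) = -9
q′′′(0) = -54
q^(4)(0) = 81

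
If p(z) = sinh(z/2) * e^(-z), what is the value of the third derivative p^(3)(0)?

Write out both Maclaurin series and multiply, keeping only the needed powers.
The coefficient of z^3 in the expansion is 13/48, so p′′′(0) = 3! * (13/48) = 13/8.

13/8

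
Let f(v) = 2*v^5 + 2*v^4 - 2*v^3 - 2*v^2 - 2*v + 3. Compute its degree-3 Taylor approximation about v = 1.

26*(v - 1)^3 + 24*(v - 1)^2 + 6*(v - 1) + 1

f(1) = 1
f′(1) = 6
f′′(1) = 48
f′′′(1) = 156
The Taylor polynomial is Σ f^(k)(1)/k! · (v - 1)^k.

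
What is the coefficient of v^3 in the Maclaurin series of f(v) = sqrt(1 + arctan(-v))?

Compose series: expand the inner function first, then feed it into the outer expansion.
f(0) = 1
f′(0) = -1/2
f′′(0) = -1/4
f′′′(0) = 5/8
So c_3 = f′′′(0)/3! = 5/48.

5/48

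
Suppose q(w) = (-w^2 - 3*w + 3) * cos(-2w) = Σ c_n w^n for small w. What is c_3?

Distribute the polynomial across the series and collect like powers.
q(0) = 3
q′(0) = -3
q′′(0) = -14
q′′′(0) = 36
So c_3 = q′′′(0)/3! = 6.

6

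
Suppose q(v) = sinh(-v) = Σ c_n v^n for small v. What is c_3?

[v^0] = 0;  [v^1] = -1;  [v^2] = 0;  [v^3] = -1/6.

-1/6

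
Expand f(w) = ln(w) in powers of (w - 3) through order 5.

(w - 3)^5/1215 - (w - 3)^4/324 + (w - 3)^3/81 - (w - 3)^2/18 + (w - 3)/3 + ln(3)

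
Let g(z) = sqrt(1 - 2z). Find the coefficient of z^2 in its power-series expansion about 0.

-1/2

Compute the successive derivatives at the expansion point and divide by k!.
g(0) = 1
g′(0) = -1
g′′(0) = -1
So c_2 = g′′(0)/2! = -1/2.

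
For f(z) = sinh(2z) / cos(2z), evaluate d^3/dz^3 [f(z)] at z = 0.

Write the quotient as an unknown series and match coefficients against numerator = denominator · series.
The coefficient of z^3 in the expansion is 16/3, so f′′′(0) = 3! * (16/3) = 32.

32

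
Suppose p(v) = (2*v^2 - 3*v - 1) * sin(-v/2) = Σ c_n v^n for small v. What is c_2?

3/2

Multiply each power in the prefactor through the base expansion.
p(0) = 0
p′(0) = 1/2
p′′(0) = 3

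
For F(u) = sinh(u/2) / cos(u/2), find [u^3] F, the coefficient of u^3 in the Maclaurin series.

1/12

Write the quotient as an unknown series and match coefficients against numerator = denominator · series.
F(0) = 0
F′(0) = 1/2
F′′(0) = 0
F′′′(0) = 1/2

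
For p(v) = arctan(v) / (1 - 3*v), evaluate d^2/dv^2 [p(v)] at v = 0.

Expand 1/(denominator) as a geometric series and multiply by the numerator's series.
The coefficient of v^2 in the expansion is 3, so p′′(0) = 2! * (3) = 6.

6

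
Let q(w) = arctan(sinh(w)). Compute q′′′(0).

Substitute the inner expansion into the outer series and collect powers.
From the series, [w^3] q = -1/6; multiply by 3! = 6 to get -1.

-1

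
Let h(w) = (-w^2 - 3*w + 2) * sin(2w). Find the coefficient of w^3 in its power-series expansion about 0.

-14/3

Multiply each power in the prefactor through the base expansion.
[w^0] = 0;  [w^1] = 4;  [w^2] = -6;  [w^3] = -14/3.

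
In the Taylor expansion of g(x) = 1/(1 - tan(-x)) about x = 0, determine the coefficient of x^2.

Substitute the inner expansion into the outer series and collect powers.
[x^0] = 1;  [x^1] = -1;  [x^2] = 1.

1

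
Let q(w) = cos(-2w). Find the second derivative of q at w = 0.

-4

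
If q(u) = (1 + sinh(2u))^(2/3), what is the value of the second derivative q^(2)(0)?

-8/9

Compose series: expand the inner function first, then feed it into the outer expansion.
From the series, [u^2] q = -4/9; multiply by 2! = 2 to get -8/9.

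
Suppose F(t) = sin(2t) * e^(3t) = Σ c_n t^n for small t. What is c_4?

Expand each factor separately, then convolve coefficients.
F(0) = 0
F′(0) = 2
F′′(0) = 12
F′′′(0) = 46
F^(4)(0) = 120
So c_4 = F^(4)(0)/4! = 5.

5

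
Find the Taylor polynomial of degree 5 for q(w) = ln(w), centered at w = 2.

q(2) = ln(2)
q′(2) = 1/2
q′′(2) = -1/4
q′′′(2) = 1/4
q^(4)(2) = -3/8
q^(5)(2) = 3/4
Dividing each by k! gives the coefficients c_0, ..., c_5.

(w - 2)^5/160 - (w - 2)^4/64 + (w - 2)^3/24 - (w - 2)^2/8 + (w - 2)/2 + ln(2)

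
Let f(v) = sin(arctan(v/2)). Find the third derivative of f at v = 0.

-3/8

Plug the Maclaurin series of the inner function into that of the outer and collect terms.
The coefficient of v^3 in the expansion is -1/16, so f′′′(0) = 3! * (-1/16) = -3/8.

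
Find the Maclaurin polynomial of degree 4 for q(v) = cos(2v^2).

q(0) = 1
q′(0) = 0
q′′(0) = 0
q′′′(0) = 0
q^(4)(0) = -48
The Taylor polynomial is Σ q^(k)(0)/k! · v^k.

1 - 2*v^4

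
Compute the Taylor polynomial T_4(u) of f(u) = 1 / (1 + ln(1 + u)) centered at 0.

Expand as Σ (-1)^k u^k with u equal to the inner function's series.

11*u^4/3 - 7*u^3/3 + 3*u^2/2 - u + 1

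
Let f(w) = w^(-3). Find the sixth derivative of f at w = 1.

From the series, [(w - 1)^6] f = 28; multiply by 6! = 720 to get 20160.

20160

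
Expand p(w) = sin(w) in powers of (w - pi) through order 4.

(w - pi)^3/6 - (w - pi)

Apply the Taylor formula c_k = f^(k)(a)/k!.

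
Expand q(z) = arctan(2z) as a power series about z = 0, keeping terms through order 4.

-8*z^3/3 + 2*z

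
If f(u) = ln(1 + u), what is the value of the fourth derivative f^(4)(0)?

-6

The coefficient of u^4 in the expansion is -1/4, so f^(4)(0) = 4! * (-1/4) = -6.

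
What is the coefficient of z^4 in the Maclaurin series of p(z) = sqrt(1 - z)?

-5/128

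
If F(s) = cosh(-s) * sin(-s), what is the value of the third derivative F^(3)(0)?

-2

Multiply the two series term by term and collect like powers.
From the series, [s^3] F = -1/3; multiply by 3! = 6 to get -2.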